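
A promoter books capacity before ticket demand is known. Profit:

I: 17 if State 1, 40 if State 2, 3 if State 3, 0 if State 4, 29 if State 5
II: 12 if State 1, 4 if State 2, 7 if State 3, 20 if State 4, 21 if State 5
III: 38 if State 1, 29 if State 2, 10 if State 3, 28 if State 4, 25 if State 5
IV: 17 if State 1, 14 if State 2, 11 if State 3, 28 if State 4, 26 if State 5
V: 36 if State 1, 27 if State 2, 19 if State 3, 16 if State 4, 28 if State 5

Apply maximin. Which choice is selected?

Row minima: I=0, II=4, III=10, IV=11, V=16
Best worst-case = 16 → V.

V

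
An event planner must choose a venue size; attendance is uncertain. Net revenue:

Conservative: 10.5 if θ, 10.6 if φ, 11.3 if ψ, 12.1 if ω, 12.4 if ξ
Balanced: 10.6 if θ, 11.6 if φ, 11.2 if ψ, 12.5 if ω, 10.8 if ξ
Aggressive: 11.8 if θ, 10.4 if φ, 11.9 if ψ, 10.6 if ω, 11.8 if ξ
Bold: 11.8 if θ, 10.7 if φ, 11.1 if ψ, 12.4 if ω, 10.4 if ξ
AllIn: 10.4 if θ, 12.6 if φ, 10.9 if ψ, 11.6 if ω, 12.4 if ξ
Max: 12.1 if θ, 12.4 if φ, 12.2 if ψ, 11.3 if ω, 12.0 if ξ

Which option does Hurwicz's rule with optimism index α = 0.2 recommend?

Conservative: 0.2·12.4 + 0.8·10.5 = 10.88
Balanced: 0.2·12.5 + 0.8·10.6 = 10.98
Aggressive: 0.2·11.9 + 0.8·10.4 = 10.7
Bold: 0.2·12.4 + 0.8·10.4 = 10.8
AllIn: 0.2·12.6 + 0.8·10.4 = 10.84
Max: 0.2·12.4 + 0.8·11.3 = 11.52
Highest Hurwicz score = 11.52 → Max.

Max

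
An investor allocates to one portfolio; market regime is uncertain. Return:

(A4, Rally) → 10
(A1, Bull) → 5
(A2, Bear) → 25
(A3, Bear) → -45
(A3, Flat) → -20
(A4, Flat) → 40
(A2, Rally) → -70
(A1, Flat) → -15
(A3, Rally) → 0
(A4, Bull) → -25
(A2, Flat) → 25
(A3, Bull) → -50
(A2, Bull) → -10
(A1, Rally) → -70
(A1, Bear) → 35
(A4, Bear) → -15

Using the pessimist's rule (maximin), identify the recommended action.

Row minima: A1=-70, A2=-70, A3=-50, A4=-25
Best worst-case = -25 → A4.

A4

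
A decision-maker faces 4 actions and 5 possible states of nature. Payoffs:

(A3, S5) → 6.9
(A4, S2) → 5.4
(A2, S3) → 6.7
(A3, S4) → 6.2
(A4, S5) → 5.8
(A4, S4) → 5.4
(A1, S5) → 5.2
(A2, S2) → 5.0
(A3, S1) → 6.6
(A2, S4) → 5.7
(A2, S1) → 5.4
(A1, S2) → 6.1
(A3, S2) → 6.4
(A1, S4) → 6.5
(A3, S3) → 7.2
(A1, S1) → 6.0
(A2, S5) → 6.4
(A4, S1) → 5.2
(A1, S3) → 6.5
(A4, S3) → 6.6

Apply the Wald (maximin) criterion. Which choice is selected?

Row minima: A1=5.2, A2=5.0, A3=6.2, A4=5.2
Best worst-case = 6.2 → A3.

A3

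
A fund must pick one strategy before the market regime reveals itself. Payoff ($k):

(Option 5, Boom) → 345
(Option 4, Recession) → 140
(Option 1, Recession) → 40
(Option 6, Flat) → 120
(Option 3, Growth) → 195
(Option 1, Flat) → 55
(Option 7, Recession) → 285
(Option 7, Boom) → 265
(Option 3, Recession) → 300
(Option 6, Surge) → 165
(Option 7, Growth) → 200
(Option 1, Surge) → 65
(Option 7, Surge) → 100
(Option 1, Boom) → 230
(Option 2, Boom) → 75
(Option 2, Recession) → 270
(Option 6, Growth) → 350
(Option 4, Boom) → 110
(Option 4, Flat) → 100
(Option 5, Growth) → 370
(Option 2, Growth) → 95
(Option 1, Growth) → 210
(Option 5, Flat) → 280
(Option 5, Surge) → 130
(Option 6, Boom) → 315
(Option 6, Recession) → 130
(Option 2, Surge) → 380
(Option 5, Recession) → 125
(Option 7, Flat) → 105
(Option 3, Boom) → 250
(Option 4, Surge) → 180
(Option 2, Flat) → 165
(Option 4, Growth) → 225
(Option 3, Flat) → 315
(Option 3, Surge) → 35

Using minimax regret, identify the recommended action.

Column bests: Recession=300, Flat=315, Growth=370, Boom=345, Surge=380.
Option 1 regrets: 260, 260, 160, 115, 315 → max 315
Option 2 regrets: 30, 150, 275, 270, 0 → max 275
Option 3 regrets: 0, 0, 175, 95, 345 → max 345
Option 4 regrets: 160, 215, 145, 235, 200 → max 235
Option 5 regrets: 175, 35, 0, 0, 250 → max 250
Option 6 regrets: 170, 195, 20, 30, 215 → max 215
Option 7 regrets: 15, 210, 170, 80, 280 → max 280
Smallest max regret = 215 → Option 6.

Option 6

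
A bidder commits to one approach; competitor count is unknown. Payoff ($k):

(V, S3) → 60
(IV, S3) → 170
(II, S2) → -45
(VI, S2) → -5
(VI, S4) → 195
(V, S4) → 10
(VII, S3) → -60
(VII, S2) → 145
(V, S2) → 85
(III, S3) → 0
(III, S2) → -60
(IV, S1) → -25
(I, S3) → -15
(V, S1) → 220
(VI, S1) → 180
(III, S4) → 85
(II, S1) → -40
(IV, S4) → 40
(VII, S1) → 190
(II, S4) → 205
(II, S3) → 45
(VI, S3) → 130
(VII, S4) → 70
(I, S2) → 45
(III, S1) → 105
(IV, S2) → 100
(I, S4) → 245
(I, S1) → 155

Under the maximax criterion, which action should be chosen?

I

Row maxima: I=245, II=205, III=105, IV=170, V=220, VI=195, VII=190
Best best-case = 245 → I.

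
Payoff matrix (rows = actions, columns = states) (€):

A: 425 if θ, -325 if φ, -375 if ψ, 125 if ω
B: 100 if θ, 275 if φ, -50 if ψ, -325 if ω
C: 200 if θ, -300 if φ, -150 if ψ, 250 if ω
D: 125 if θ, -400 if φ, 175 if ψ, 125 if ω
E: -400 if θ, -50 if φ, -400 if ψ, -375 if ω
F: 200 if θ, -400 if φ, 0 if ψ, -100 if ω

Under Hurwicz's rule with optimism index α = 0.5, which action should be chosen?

A: 0.5·425 + 0.5·(-375) = 25
B: 0.5·275 + 0.5·(-325) = -25
C: 0.5·250 + 0.5·(-300) = -25
D: 0.5·175 + 0.5·(-400) = -112.5
E: 0.5·(-50) + 0.5·(-400) = -225
F: 0.5·200 + 0.5·(-400) = -100
Highest Hurwicz score = 25 → A.

A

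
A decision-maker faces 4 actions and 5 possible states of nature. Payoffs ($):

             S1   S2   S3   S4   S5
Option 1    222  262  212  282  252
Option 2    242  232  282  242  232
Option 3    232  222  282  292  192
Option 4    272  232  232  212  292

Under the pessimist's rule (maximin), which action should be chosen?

Option 2

Row minima: Option 1=212, Option 2=232, Option 3=192, Option 4=212
Best worst-case = 232 → Option 2.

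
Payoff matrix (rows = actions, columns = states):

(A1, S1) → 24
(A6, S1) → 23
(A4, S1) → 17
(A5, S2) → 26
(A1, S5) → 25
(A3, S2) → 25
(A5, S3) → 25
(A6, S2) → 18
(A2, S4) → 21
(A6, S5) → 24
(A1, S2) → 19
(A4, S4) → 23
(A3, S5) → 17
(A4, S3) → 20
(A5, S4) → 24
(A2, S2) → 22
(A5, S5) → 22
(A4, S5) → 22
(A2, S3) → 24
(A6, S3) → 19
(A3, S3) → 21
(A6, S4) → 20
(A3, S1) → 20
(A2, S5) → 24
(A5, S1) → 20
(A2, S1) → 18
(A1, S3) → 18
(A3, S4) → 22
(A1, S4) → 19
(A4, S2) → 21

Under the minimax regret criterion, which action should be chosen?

Column bests: S1=24, S2=26, S3=25, S4=24, S5=25.
A1 regrets: 0, 7, 7, 5, 0 → max 7
A2 regrets: 6, 4, 1, 3, 1 → max 6
A3 regrets: 4, 1, 4, 2, 8 → max 8
A4 regrets: 7, 5, 5, 1, 3 → max 7
A5 regrets: 4, 0, 0, 0, 3 → max 4
A6 regrets: 1, 8, 6, 4, 1 → max 8
Smallest max regret = 4 → A5.

A5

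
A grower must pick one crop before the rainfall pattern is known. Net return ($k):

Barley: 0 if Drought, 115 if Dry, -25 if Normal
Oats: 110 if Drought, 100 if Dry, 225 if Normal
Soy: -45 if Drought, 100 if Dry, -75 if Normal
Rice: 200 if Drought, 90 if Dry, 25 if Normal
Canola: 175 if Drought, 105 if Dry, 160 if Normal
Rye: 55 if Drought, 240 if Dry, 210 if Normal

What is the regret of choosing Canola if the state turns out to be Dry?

Best payoff under Dry is 240.
Regret = 240 − 105 = 135.

135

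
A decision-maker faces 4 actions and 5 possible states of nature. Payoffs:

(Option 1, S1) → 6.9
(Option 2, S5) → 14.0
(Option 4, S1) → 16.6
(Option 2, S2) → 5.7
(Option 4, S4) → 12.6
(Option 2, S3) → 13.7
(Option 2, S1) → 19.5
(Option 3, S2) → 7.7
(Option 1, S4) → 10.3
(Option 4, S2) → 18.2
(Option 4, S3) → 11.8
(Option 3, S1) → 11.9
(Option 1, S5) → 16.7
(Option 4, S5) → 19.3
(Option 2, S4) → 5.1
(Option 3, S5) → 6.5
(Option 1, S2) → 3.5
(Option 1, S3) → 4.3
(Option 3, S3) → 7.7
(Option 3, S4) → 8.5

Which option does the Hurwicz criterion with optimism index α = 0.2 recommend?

Option 1: 0.2·16.7 + 0.8·3.5 = 6.14
Option 2: 0.2·19.5 + 0.8·5.1 = 7.98
Option 3: 0.2·11.9 + 0.8·6.5 = 7.58
Option 4: 0.2·19.3 + 0.8·11.8 = 13.3
Highest Hurwicz score = 13.3 → Option 4.

Option 4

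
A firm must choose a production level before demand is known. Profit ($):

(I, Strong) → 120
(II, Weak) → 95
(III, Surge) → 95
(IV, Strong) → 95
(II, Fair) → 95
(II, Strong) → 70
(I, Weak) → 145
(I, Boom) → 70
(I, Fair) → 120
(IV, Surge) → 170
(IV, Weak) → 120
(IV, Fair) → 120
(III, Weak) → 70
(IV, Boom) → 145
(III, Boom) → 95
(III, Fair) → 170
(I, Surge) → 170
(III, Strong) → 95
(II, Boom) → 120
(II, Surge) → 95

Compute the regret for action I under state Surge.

Best payoff under Surge is 170.
Regret = 170 − 170 = 0.

0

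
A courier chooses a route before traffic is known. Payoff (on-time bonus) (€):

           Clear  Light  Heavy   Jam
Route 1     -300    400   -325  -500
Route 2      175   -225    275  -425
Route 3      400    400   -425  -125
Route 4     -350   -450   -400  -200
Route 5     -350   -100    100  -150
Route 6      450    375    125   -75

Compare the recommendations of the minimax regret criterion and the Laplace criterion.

minimax regret → Route 6; laplace → Route 6 (agree)

Column bests: Clear=450, Light=400, Heavy=275, Jam=-75.
Route 1 regrets: 750, 0, 600, 425 → max 750
Route 2 regrets: 275, 625, 0, 350 → max 625
Route 3 regrets: 50, 0, 700, 50 → max 700
Route 4 regrets: 800, 850, 675, 125 → max 850
Route 5 regrets: 800, 500, 175, 75 → max 800
Route 6 regrets: 0, 25, 150, 0 → max 150
Smallest max regret = 150 → Route 6.
Row averages: Route 1=-181.25, Route 2=-50, Route 3=62.5, Route 4=-350, Route 5=-125, Route 6=218.75
Highest average = 218.75 → Route 6.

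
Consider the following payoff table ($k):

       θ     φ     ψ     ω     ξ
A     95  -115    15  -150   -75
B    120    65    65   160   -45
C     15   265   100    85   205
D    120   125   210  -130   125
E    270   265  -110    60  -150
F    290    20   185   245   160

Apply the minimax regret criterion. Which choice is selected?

F

Column bests: θ=290, φ=265, ψ=210, ω=245, ξ=205.
A regrets: 195, 380, 195, 395, 280 → max 395
B regrets: 170, 200, 145, 85, 250 → max 250
C regrets: 275, 0, 110, 160, 0 → max 275
D regrets: 170, 140, 0, 375, 80 → max 375
E regrets: 20, 0, 320, 185, 355 → max 355
F regrets: 0, 245, 25, 0, 45 → max 245
Smallest max regret = 245 → F.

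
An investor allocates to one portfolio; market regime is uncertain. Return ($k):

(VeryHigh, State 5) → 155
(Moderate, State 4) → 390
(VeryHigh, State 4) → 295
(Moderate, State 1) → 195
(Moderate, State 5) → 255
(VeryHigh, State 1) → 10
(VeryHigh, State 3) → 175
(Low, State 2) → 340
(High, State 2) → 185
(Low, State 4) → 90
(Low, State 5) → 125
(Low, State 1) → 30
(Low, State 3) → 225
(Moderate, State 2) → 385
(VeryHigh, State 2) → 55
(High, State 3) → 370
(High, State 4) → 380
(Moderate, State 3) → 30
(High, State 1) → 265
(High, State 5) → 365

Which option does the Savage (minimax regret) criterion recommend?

High

Column bests: State 1=265, State 2=385, State 3=370, State 4=390, State 5=365.
Low regrets: 235, 45, 145, 300, 240 → max 300
Moderate regrets: 70, 0, 340, 0, 110 → max 340
High regrets: 0, 200, 0, 10, 0 → max 200
VeryHigh regrets: 255, 330, 195, 95, 210 → max 330
Smallest max regret = 200 → High.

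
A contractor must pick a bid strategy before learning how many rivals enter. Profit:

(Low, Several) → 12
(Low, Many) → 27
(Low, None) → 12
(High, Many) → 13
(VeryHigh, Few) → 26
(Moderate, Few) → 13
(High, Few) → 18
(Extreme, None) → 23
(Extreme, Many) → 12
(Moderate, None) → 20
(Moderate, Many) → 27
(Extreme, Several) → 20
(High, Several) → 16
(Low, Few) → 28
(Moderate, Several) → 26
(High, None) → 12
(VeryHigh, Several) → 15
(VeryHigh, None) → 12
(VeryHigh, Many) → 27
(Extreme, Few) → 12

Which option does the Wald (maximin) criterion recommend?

Moderate

Row minima: Low=12, Moderate=13, High=12, VeryHigh=12, Extreme=12
Best worst-case = 13 → Moderate.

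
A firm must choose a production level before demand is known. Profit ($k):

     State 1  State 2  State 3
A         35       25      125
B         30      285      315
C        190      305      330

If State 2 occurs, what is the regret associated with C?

0

Best payoff under State 2 is 305.
Regret = 305 − 305 = 0.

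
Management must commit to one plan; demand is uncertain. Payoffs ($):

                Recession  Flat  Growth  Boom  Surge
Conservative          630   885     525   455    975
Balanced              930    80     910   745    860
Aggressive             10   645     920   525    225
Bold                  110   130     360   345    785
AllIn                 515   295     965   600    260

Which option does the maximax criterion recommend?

Row maxima: Conservative=975, Balanced=930, Aggressive=920, Bold=785, AllIn=965
Best best-case = 975 → Conservative.

Conservative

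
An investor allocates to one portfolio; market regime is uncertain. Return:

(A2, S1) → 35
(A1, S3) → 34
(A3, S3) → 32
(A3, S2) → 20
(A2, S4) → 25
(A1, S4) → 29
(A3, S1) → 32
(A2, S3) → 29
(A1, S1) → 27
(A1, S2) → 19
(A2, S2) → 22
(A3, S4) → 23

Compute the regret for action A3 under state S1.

3

Best payoff under S1 is 35.
Regret = 35 − 32 = 3.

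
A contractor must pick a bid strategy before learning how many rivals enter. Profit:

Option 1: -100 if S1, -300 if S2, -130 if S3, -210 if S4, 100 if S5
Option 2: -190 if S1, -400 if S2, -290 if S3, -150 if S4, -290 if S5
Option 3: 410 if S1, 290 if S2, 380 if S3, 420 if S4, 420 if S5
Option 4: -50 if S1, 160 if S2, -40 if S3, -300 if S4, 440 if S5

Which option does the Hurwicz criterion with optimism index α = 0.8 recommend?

Option 1: 0.8·100 + 0.2·(-300) = 20
Option 2: 0.8·(-150) + 0.2·(-400) = -200
Option 3: 0.8·420 + 0.2·290 = 394
Option 4: 0.8·440 + 0.2·(-300) = 292
Highest Hurwicz score = 394 → Option 3.

Option 3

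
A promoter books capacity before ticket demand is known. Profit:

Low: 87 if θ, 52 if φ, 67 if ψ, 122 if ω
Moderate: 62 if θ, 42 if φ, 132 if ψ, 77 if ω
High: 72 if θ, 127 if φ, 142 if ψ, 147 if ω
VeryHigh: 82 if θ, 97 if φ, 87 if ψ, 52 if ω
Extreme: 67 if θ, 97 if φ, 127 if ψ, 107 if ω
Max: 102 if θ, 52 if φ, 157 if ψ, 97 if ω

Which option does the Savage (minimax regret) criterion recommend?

Column bests: θ=102, φ=127, ψ=157, ω=147.
Low regrets: 15, 75, 90, 25 → max 90
Moderate regrets: 40, 85, 25, 70 → max 85
High regrets: 30, 0, 15, 0 → max 30
VeryHigh regrets: 20, 30, 70, 95 → max 95
Extreme regrets: 35, 30, 30, 40 → max 40
Max regrets: 0, 75, 0, 50 → max 75
Smallest max regret = 30 → High.

High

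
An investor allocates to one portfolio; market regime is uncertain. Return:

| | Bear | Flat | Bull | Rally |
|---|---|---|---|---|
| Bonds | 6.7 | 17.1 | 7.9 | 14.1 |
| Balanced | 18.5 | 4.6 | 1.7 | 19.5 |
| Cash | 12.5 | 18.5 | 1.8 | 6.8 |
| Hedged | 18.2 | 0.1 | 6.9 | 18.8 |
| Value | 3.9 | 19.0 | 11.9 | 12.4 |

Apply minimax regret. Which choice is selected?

Column bests: Bear=18.5, Flat=19.0, Bull=11.9, Rally=19.5.
Bonds regrets: 11.8, 1.9, 4.0, 5.4 → max 11.8
Balanced regrets: 0.0, 14.4, 10.2, 0.0 → max 14.4
Cash regrets: 6.0, 0.5, 10.1, 12.7 → max 12.7
Hedged regrets: 0.3, 18.9, 5.0, 0.7 → max 18.9
Value regrets: 14.6, 0.0, 0.0, 7.1 → max 14.6
Smallest max regret = 11.8 → Bonds.

Bonds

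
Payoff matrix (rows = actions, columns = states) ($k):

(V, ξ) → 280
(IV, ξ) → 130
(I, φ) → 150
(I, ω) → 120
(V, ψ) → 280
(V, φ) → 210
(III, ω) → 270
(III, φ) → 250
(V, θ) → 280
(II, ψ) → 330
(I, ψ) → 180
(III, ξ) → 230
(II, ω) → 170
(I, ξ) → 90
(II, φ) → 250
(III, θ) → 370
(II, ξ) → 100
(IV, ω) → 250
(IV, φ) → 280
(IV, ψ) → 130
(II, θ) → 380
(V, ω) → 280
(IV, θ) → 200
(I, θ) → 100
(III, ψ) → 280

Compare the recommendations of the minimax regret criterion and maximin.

Column bests: θ=380, φ=280, ψ=330, ω=280, ξ=280.
I regrets: 280, 130, 150, 160, 190 → max 280
II regrets: 0, 30, 0, 110, 180 → max 180
III regrets: 10, 30, 50, 10, 50 → max 50
IV regrets: 180, 0, 200, 30, 150 → max 200
V regrets: 100, 70, 50, 0, 0 → max 100
Smallest max regret = 50 → III.
Row minima: I=90, II=100, III=230, IV=130, V=210
Best worst-case = 230 → III.

minimax regret → III; maximin → III (agree)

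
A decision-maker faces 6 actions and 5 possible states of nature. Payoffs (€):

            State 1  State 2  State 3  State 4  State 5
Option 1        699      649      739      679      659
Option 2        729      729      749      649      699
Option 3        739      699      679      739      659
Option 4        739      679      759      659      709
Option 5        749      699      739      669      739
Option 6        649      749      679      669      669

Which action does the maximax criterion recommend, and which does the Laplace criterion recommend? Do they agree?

Row maxima: Option 1=739, Option 2=749, Option 3=739, Option 4=759, Option 5=749, Option 6=749
Best best-case = 759 → Option 4.
Row averages: Option 1=685, Option 2=711, Option 3=703, Option 4=709, Option 5=719, Option 6=683
Highest average = 719 → Option 5.

maximax → Option 4; laplace → Option 5 (disagree)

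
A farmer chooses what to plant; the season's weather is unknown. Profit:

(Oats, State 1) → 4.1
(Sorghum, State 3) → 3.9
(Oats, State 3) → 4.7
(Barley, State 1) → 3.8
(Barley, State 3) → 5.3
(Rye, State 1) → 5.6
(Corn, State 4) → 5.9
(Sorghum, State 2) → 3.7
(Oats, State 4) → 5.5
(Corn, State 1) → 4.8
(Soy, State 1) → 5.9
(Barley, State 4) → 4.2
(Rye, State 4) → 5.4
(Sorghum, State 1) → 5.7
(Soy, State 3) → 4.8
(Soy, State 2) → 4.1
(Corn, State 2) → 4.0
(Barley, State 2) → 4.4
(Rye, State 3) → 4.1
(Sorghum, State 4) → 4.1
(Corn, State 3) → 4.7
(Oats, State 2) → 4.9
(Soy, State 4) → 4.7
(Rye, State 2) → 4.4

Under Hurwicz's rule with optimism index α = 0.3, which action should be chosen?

Soy

Sorghum: 0.3·5.7 + 0.7·3.7 = 4.3
Barley: 0.3·5.3 + 0.7·3.8 = 4.25
Soy: 0.3·5.9 + 0.7·4.1 = 4.64
Oats: 0.3·5.5 + 0.7·4.1 = 4.52
Corn: 0.3·5.9 + 0.7·4.0 = 4.57
Rye: 0.3·5.6 + 0.7·4.1 = 4.55
Highest Hurwicz score = 4.64 → Soy.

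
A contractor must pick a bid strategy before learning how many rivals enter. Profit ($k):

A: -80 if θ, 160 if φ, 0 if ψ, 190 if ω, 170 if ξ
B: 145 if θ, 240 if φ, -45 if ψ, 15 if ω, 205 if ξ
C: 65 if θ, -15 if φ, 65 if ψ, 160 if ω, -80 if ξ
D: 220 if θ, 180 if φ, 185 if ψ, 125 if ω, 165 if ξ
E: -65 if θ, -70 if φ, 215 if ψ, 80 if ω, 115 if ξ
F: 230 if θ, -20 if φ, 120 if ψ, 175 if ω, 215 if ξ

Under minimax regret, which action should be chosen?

D

Column bests: θ=230, φ=240, ψ=215, ω=190, ξ=215.
A regrets: 310, 80, 215, 0, 45 → max 310
B regrets: 85, 0, 260, 175, 10 → max 260
C regrets: 165, 255, 150, 30, 295 → max 295
D regrets: 10, 60, 30, 65, 50 → max 65
E regrets: 295, 310, 0, 110, 100 → max 310
F regrets: 0, 260, 95, 15, 0 → max 260
Smallest max regret = 65 → D.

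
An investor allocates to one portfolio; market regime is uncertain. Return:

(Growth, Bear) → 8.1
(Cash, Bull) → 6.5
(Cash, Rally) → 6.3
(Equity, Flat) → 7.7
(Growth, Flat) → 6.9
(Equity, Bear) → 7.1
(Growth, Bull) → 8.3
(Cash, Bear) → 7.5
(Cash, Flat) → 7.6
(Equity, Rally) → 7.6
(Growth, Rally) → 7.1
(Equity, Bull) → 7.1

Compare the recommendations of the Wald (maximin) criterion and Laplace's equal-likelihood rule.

maximin → Equity; laplace → Growth (disagree)

Row minima: Growth=6.9, Equity=7.1, Cash=6.3
Best worst-case = 7.1 → Equity.
Row averages: Growth=7.6, Equity=7.375, Cash=6.975
Highest average = 7.6 → Growth.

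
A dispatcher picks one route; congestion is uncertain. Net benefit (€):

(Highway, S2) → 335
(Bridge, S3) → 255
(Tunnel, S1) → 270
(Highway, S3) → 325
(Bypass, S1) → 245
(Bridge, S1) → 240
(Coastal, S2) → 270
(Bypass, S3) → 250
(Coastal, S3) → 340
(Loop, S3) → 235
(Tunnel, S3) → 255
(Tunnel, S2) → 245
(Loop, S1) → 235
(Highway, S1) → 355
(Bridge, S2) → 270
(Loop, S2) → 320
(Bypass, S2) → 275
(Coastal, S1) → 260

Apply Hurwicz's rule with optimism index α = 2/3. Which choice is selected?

Loop: 2/3·320 + 1/3·235 = 875/3
Bridge: 2/3·270 + 1/3·240 = 260
Highway: 2/3·355 + 1/3·325 = 345
Bypass: 2/3·275 + 1/3·245 = 265
Coastal: 2/3·340 + 1/3·260 = 940/3
Tunnel: 2/3·270 + 1/3·245 = 785/3
Highest Hurwicz score = 345 → Highway.

Highway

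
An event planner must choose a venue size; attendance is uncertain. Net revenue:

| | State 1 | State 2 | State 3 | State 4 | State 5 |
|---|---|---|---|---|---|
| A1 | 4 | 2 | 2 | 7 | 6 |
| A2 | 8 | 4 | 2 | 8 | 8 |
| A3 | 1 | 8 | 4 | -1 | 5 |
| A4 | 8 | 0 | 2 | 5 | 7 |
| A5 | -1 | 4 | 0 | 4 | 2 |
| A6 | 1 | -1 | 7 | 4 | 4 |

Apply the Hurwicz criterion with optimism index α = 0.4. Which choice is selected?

A1: 0.4·7 + 0.6·2 = 4
A2: 0.4·8 + 0.6·2 = 4.4
A3: 0.4·8 + 0.6·(-1) = 2.6
A4: 0.4·8 + 0.6·0 = 3.2
A5: 0.4·4 + 0.6·(-1) = 1
A6: 0.4·7 + 0.6·(-1) = 2.2
Highest Hurwicz score = 4.4 → A2.

A2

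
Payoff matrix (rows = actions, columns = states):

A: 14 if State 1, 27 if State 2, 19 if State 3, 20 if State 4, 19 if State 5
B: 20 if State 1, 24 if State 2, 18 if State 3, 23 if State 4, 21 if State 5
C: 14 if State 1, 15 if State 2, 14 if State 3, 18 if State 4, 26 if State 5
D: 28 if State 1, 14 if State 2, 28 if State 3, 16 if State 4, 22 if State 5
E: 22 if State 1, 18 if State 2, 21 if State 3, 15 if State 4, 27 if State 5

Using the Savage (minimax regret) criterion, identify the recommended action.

Column bests: State 1=28, State 2=27, State 3=28, State 4=23, State 5=27.
A regrets: 14, 0, 9, 3, 8 → max 14
B regrets: 8, 3, 10, 0, 6 → max 10
C regrets: 14, 12, 14, 5, 1 → max 14
D regrets: 0, 13, 0, 7, 5 → max 13
E regrets: 6, 9, 7, 8, 0 → max 9
Smallest max regret = 9 → E.

E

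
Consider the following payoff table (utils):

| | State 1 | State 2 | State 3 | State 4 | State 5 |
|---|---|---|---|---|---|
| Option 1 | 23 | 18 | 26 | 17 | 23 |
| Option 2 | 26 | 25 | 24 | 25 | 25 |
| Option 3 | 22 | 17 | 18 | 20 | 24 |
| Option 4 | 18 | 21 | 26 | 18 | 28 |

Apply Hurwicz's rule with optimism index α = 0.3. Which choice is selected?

Option 1: 0.3·26 + 0.7·17 = 19.7
Option 2: 0.3·26 + 0.7·24 = 24.6
Option 3: 0.3·24 + 0.7·17 = 19.1
Option 4: 0.3·28 + 0.7·18 = 21
Highest Hurwicz score = 24.6 → Option 2.

Option 2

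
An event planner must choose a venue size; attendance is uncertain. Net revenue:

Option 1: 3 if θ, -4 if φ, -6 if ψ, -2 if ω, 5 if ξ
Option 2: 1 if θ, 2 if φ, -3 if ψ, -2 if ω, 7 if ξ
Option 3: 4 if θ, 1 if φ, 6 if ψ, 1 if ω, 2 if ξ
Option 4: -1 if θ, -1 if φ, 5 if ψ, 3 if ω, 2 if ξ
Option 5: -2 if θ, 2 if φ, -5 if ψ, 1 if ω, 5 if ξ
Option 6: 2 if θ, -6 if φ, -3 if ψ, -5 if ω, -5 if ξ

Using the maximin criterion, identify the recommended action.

Option 3

Row minima: Option 1=-6, Option 2=-3, Option 3=1, Option 4=-1, Option 5=-5, Option 6=-6
Best worst-case = 1 → Option 3.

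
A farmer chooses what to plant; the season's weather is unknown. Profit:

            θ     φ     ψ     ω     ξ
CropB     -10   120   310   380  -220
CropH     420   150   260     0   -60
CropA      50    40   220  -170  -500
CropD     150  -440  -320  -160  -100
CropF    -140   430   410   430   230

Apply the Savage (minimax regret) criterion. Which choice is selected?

Column bests: θ=420, φ=430, ψ=410, ω=430, ξ=230.
CropB regrets: 430, 310, 100, 50, 450 → max 450
CropH regrets: 0, 280, 150, 430, 290 → max 430
CropA regrets: 370, 390, 190, 600, 730 → max 730
CropD regrets: 270, 870, 730, 590, 330 → max 870
CropF regrets: 560, 0, 0, 0, 0 → max 560
Smallest max regret = 430 → CropH.

CropH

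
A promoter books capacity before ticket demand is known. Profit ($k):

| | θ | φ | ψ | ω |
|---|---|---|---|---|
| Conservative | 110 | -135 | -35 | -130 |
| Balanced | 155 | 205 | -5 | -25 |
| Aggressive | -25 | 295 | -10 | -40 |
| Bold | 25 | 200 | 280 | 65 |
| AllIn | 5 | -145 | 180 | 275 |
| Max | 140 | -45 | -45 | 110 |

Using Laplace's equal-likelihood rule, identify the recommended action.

Bold

Row averages: Conservative=-47.5, Balanced=82.5, Aggressive=55, Bold=142.5, AllIn=78.75, Max=40
Highest average = 142.5 → Bold.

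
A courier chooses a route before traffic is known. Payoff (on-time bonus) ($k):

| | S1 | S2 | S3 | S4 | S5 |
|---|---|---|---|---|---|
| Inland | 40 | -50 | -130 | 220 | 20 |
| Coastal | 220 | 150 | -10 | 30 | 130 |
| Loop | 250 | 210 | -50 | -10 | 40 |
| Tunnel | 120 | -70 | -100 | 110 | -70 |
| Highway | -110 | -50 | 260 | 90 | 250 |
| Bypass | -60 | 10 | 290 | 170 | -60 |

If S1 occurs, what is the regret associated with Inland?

210

Best payoff under S1 is 250.
Regret = 250 − 40 = 210.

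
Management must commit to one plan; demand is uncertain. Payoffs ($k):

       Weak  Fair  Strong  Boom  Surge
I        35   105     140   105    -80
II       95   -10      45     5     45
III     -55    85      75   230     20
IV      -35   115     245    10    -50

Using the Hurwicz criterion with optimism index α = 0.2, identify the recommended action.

I: 0.2·140 + 0.8·(-80) = -36
II: 0.2·95 + 0.8·(-10) = 11
III: 0.2·230 + 0.8·(-55) = 2
IV: 0.2·245 + 0.8·(-50) = 9
Highest Hurwicz score = 11 → II.

II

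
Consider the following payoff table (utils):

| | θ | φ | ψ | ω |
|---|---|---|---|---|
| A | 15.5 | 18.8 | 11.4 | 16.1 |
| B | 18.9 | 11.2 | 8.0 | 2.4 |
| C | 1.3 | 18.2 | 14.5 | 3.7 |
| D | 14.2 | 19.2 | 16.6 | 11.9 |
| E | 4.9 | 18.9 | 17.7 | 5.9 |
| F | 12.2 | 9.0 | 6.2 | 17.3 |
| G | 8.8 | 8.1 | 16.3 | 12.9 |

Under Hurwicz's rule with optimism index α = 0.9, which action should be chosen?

A: 0.9·18.8 + 0.1·11.4 = 18.06
B: 0.9·18.9 + 0.1·2.4 = 17.25
C: 0.9·18.2 + 0.1·1.3 = 16.51
D: 0.9·19.2 + 0.1·11.9 = 18.47
E: 0.9·18.9 + 0.1·4.9 = 17.5
F: 0.9·17.3 + 0.1·6.2 = 16.19
G: 0.9·16.3 + 0.1·8.1 = 15.48
Highest Hurwicz score = 18.47 → D.

D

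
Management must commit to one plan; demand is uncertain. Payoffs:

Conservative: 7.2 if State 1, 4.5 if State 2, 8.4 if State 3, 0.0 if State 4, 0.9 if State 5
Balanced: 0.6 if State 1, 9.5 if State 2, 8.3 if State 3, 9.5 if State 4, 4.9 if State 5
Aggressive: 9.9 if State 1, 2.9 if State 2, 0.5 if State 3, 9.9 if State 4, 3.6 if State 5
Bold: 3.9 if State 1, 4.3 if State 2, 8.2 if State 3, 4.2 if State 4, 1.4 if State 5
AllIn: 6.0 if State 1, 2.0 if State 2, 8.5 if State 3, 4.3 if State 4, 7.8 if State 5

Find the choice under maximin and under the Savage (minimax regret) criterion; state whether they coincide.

Row minima: Conservative=0.0, Balanced=0.6, Aggressive=0.5, Bold=1.4, AllIn=2.0
Best worst-case = 2.0 → AllIn.
Column bests: State 1=9.9, State 2=9.5, State 3=8.5, State 4=9.9, State 5=7.8.
Conservative regrets: 2.7, 5.0, 0.1, 9.9, 6.9 → max 9.9
Balanced regrets: 9.3, 0.0, 0.2, 0.4, 2.9 → max 9.3
Aggressive regrets: 0.0, 6.6, 8.0, 0.0, 4.2 → max 8.0
Bold regrets: 6.0, 5.2, 0.3, 5.7, 6.4 → max 6.4
AllIn regrets: 3.9, 7.5, 0.0, 5.6, 0.0 → max 7.5
Smallest max regret = 6.4 → Bold.

maximin → AllIn; minimax regret → Bold (disagree)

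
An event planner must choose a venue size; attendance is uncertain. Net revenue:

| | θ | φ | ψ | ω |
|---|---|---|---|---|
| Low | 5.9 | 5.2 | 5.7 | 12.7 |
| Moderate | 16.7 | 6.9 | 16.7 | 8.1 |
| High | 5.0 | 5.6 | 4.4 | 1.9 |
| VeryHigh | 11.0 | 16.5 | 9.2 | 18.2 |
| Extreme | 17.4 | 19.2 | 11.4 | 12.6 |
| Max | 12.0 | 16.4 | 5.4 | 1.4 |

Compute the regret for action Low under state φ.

Best payoff under φ is 19.2.
Regret = 19.2 − 5.2 = 14.0.

14.0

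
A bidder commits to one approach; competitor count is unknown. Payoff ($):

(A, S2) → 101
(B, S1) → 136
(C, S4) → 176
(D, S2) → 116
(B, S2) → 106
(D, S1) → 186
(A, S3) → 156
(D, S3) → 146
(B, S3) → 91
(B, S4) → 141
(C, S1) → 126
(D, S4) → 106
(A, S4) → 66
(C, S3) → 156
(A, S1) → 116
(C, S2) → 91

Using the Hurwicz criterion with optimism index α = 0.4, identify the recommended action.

A: 0.4·156 + 0.6·66 = 102
B: 0.4·141 + 0.6·91 = 111
C: 0.4·176 + 0.6·91 = 125
D: 0.4·186 + 0.6·106 = 138
Highest Hurwicz score = 138 → D.

D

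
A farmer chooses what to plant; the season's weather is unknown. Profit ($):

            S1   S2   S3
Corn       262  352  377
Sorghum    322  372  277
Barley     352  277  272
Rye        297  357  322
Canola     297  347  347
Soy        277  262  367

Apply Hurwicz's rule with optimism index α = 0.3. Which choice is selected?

Rye

Corn: 0.3·377 + 0.7·262 = 296.5
Sorghum: 0.3·372 + 0.7·277 = 305.5
Barley: 0.3·352 + 0.7·272 = 296
Rye: 0.3·357 + 0.7·297 = 315
Canola: 0.3·347 + 0.7·297 = 312
Soy: 0.3·367 + 0.7·262 = 293.5
Highest Hurwicz score = 315 → Rye.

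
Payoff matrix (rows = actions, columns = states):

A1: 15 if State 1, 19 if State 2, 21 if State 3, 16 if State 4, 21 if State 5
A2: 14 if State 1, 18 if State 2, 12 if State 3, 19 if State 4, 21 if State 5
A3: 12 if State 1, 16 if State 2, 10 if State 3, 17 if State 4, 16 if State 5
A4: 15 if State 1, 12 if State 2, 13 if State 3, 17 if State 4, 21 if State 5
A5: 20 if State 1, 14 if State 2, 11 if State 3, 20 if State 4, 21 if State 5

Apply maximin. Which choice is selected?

A1

Row minima: A1=15, A2=12, A3=10, A4=12, A5=11
Best worst-case = 15 → A1.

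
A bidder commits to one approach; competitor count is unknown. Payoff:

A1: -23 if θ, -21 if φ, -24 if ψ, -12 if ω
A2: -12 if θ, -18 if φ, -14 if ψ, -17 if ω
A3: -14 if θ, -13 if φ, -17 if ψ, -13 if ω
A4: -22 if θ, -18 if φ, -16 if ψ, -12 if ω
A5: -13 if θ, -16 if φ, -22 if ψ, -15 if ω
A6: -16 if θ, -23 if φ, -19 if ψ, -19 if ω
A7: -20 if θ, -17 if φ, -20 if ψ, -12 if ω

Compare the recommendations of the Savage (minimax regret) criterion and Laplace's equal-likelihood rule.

Column bests: θ=-12, φ=-13, ψ=-14, ω=-12.
A1 regrets: 11, 8, 10, 0 → max 11
A2 regrets: 0, 5, 0, 5 → max 5
A3 regrets: 2, 0, 3, 1 → max 3
A4 regrets: 10, 5, 2, 0 → max 10
A5 regrets: 1, 3, 8, 3 → max 8
A6 regrets: 4, 10, 5, 7 → max 10
A7 regrets: 8, 4, 6, 0 → max 8
Smallest max regret = 3 → A3.
Row averages: A1=-20, A2=-15.25, A3=-14.25, A4=-17, A5=-16.5, A6=-19.25, A7=-17.25
Highest average = -14.25 → A3.

minimax regret → A3; laplace → A3 (agree)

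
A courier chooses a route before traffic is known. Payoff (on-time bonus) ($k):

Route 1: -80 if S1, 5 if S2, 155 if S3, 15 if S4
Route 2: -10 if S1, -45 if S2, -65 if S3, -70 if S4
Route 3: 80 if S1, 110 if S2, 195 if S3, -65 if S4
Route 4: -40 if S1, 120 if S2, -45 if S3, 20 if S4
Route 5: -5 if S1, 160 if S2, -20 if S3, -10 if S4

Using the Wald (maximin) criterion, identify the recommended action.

Route 5

Row minima: Route 1=-80, Route 2=-70, Route 3=-65, Route 4=-45, Route 5=-20
Best worst-case = -20 → Route 5.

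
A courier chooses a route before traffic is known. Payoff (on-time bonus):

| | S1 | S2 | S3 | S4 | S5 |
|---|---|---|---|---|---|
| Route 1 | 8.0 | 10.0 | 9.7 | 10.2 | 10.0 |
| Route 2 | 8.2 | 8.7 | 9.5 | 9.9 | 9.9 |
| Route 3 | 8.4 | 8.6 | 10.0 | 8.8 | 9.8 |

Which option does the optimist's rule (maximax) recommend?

Row maxima: Route 1=10.2, Route 2=9.9, Route 3=10.0
Best best-case = 10.2 → Route 1.

Route 1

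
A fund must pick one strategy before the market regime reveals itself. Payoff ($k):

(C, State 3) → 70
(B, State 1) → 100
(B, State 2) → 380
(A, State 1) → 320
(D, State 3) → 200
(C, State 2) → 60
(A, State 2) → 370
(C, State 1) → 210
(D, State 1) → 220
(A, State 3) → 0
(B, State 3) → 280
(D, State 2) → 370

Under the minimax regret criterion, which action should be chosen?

D

Column bests: State 1=320, State 2=380, State 3=280.
A regrets: 0, 10, 280 → max 280
B regrets: 220, 0, 0 → max 220
C regrets: 110, 320, 210 → max 320
D regrets: 100, 10, 80 → max 100
Smallest max regret = 100 → D.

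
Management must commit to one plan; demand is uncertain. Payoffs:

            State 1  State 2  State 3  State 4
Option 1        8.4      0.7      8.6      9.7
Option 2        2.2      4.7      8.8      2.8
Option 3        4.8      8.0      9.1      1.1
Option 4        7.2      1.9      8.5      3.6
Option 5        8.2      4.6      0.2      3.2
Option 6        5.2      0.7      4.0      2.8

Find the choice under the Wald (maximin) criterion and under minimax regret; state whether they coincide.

maximin → Option 2; minimax regret → Option 4 (disagree)

Row minima: Option 1=0.7, Option 2=2.2, Option 3=1.1, Option 4=1.9, Option 5=0.2, Option 6=0.7
Best worst-case = 2.2 → Option 2.
Column bests: State 1=8.4, State 2=8.0, State 3=9.1, State 4=9.7.
Option 1 regrets: 0.0, 7.3, 0.5, 0.0 → max 7.3
Option 2 regrets: 6.2, 3.3, 0.3, 6.9 → max 6.9
Option 3 regrets: 3.6, 0.0, 0.0, 8.6 → max 8.6
Option 4 regrets: 1.2, 6.1, 0.6, 6.1 → max 6.1
Option 5 regrets: 0.2, 3.4, 8.9, 6.5 → max 8.9
Option 6 regrets: 3.2, 7.3, 5.1, 6.9 → max 7.3
Smallest max regret = 6.1 → Option 4.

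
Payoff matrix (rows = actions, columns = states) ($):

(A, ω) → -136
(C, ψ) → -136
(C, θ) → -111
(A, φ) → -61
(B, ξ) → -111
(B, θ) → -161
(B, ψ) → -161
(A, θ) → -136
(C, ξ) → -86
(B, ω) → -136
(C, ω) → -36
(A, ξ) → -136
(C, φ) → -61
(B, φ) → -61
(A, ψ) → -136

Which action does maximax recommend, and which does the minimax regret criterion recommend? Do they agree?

Row maxima: A=-61, B=-61, C=-36
Best best-case = -36 → C.
Column bests: θ=-111, φ=-61, ψ=-136, ω=-36, ξ=-86.
A regrets: 25, 0, 0, 100, 50 → max 100
B regrets: 50, 0, 25, 100, 25 → max 100
C regrets: 0, 0, 0, 0, 0 → max 0
Smallest max regret = 0 → C.

maximax → C; minimax regret → C (agree)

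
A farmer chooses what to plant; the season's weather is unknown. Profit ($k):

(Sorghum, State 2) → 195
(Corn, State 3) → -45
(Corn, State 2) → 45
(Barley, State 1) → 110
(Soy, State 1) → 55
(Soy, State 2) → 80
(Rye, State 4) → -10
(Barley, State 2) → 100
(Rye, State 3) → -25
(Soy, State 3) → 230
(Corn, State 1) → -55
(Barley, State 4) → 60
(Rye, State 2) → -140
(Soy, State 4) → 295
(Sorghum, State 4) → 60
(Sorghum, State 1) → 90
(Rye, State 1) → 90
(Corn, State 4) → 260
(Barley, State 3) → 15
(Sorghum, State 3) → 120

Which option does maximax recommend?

Soy

Row maxima: Soy=295, Sorghum=195, Barley=110, Corn=260, Rye=90
Best best-case = 295 → Soy.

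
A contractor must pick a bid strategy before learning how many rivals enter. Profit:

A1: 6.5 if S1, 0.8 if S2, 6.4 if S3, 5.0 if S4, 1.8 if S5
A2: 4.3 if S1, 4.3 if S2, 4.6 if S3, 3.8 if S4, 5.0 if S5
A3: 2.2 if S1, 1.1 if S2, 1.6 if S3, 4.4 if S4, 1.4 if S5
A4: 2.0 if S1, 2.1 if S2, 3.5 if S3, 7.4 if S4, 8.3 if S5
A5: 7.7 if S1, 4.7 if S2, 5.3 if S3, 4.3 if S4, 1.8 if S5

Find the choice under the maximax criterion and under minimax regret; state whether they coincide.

maximax → A4; minimax regret → A2 (disagree)

Row maxima: A1=6.5, A2=5.0, A3=4.4, A4=8.3, A5=7.7
Best best-case = 8.3 → A4.
Column bests: S1=7.7, S2=4.7, S3=6.4, S4=7.4, S5=8.3.
A1 regrets: 1.2, 3.9, 0.0, 2.4, 6.5 → max 6.5
A2 regrets: 3.4, 0.4, 1.8, 3.6, 3.3 → max 3.6
A3 regrets: 5.5, 3.6, 4.8, 3.0, 6.9 → max 6.9
A4 regrets: 5.7, 2.6, 2.9, 0.0, 0.0 → max 5.7
A5 regrets: 0.0, 0.0, 1.1, 3.1, 6.5 → max 6.5
Smallest max regret = 3.6 → A2.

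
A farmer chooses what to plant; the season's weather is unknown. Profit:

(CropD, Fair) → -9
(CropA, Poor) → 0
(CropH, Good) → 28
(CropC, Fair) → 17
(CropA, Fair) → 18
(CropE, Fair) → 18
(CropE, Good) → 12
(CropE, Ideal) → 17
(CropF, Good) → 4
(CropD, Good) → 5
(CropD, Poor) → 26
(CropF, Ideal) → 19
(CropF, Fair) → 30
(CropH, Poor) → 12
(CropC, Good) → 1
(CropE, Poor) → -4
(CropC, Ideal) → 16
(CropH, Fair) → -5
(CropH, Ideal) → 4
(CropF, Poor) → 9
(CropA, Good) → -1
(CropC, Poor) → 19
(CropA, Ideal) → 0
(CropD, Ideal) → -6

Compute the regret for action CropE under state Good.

16

Best payoff under Good is 28.
Regret = 28 − 12 = 16.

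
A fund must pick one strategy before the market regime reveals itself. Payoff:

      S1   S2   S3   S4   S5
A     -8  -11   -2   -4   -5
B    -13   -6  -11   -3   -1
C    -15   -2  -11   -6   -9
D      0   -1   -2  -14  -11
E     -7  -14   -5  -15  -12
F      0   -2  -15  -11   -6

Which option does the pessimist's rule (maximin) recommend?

A

Row minima: A=-11, B=-13, C=-15, D=-14, E=-15, F=-15
Best worst-case = -11 → A.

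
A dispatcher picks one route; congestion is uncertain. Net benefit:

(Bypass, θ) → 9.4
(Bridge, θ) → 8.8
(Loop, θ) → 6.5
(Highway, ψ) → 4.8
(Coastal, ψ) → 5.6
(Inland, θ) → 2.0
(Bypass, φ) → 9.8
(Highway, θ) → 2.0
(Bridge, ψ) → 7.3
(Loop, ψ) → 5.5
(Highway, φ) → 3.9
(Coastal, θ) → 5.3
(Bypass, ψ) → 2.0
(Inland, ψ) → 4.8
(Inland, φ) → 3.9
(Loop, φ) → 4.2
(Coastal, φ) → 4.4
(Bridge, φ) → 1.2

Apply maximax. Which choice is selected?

Row maxima: Bypass=9.8, Highway=4.8, Loop=6.5, Inland=4.8, Bridge=8.8, Coastal=5.6
Best best-case = 9.8 → Bypass.

Bypass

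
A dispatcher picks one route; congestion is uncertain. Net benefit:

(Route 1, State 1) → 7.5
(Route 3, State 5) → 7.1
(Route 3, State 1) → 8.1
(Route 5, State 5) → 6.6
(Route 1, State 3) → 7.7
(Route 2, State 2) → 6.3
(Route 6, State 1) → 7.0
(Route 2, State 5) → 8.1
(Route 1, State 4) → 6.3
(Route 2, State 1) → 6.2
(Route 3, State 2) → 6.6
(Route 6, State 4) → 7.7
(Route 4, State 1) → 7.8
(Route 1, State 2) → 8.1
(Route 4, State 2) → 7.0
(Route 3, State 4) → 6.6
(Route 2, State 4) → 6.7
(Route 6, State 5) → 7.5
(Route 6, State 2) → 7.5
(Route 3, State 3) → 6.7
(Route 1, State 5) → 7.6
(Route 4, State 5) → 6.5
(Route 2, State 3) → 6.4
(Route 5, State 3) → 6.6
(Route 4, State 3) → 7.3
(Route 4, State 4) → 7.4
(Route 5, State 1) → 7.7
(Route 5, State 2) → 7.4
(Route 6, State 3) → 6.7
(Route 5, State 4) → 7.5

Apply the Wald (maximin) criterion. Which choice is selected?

Route 6

Row minima: Route 1=6.3, Route 2=6.2, Route 3=6.6, Route 4=6.5, Route 5=6.6, Route 6=6.7
Best worst-case = 6.7 → Route 6.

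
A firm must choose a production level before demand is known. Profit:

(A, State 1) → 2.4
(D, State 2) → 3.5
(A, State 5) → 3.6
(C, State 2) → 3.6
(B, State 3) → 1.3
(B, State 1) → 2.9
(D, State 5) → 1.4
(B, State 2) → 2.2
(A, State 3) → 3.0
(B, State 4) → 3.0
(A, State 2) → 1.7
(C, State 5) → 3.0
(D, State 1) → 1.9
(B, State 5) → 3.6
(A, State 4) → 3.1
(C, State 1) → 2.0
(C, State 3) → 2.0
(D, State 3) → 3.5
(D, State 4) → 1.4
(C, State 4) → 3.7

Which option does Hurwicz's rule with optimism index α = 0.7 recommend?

A: 0.7·3.6 + 0.3·1.7 = 3.03
B: 0.7·3.6 + 0.3·1.3 = 2.91
C: 0.7·3.7 + 0.3·2.0 = 3.19
D: 0.7·3.5 + 0.3·1.4 = 2.87
Highest Hurwicz score = 3.19 → C.

C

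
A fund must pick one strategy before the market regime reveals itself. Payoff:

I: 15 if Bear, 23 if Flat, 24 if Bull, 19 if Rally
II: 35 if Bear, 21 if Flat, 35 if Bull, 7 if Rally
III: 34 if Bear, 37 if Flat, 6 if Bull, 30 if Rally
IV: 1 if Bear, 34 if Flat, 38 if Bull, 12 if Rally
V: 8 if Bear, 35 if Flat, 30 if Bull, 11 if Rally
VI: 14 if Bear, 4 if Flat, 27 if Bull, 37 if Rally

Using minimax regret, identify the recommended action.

I

Column bests: Bear=35, Flat=37, Bull=38, Rally=37.
I regrets: 20, 14, 14, 18 → max 20
II regrets: 0, 16, 3, 30 → max 30
III regrets: 1, 0, 32, 7 → max 32
IV regrets: 34, 3, 0, 25 → max 34
V regrets: 27, 2, 8, 26 → max 27
VI regrets: 21, 33, 11, 0 → max 33
Smallest max regret = 20 → I.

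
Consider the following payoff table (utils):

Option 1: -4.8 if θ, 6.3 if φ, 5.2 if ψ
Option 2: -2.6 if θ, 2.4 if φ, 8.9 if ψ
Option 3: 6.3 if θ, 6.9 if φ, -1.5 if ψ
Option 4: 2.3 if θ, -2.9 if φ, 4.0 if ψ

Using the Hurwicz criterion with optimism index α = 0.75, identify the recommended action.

Option 1: 0.75·6.3 + 0.25·(-4.8) = 3.525
Option 2: 0.75·8.9 + 0.25·(-2.6) = 6.025
Option 3: 0.75·6.9 + 0.25·(-1.5) = 4.8
Option 4: 0.75·4.0 + 0.25·(-2.9) = 2.275
Highest Hurwicz score = 6.025 → Option 2.

Option 2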